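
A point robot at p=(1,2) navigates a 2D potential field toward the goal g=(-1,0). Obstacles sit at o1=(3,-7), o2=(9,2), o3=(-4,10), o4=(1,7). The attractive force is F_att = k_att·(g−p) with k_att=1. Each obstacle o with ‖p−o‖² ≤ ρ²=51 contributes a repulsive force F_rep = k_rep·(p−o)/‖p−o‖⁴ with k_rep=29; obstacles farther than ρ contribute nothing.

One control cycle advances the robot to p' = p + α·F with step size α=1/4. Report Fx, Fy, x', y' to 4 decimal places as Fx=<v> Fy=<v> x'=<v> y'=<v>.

Fx=-2.0000 Fy=-2.2320 x'=0.5000 y'=1.4420

F_att = 1·(g−p) = 1·(-2,-2) = (-2.0000,-2.0000)
o1: d²=85 > ρ²=51 → inactive
o2: d²=64 > ρ²=51 → inactive
o3: d²=89 > ρ²=51 → inactive
o4: d²=25 ≤ ρ²=51; F_rep = 29·(0,-5)/25² = (0.0000,-0.2320)
F = F_att + ΣF_rep = (-2.0000,-2.2320)
p' = p + 1/4·F = (0.5000,1.4420)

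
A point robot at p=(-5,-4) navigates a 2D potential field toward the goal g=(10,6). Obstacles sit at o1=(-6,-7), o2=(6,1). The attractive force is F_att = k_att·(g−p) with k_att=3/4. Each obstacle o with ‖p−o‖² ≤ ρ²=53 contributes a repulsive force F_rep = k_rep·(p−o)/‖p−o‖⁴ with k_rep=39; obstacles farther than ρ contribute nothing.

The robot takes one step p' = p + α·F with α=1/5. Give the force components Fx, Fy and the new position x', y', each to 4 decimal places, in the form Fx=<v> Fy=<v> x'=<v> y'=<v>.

F_att = 3/4·(g−p) = 3/4·(15,10) = (11.2500,7.5000)
o1: d²=10 ≤ ρ²=53; F_rep = 39·(1,3)/10² = (0.3900,1.1700)
o2: d²=146 > ρ²=53 → inactive
F = F_att + ΣF_rep = (11.6400,8.6700)
p' = p + 1/5·F = (-2.6720,-2.2660)

Fx=11.6400 Fy=8.6700 x'=-2.6720 y'=-2.2660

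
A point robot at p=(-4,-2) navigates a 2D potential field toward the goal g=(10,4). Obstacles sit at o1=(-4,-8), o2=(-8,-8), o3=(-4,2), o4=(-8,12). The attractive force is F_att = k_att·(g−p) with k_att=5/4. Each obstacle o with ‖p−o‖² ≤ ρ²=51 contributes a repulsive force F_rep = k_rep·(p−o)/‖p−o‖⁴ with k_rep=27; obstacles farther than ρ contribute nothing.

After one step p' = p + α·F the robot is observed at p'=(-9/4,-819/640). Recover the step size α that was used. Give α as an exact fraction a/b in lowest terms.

α = 1/10

F_att = 5/4·(g−p) = 5/4·(14,6) = (17.5000,7.5000)
o1: d²=36 ≤ ρ²=51; F_rep = 27·(0,6)/36² = (0.0000,0.1250)
o2: d²=52 > ρ²=51 → inactive
o3: d²=16 ≤ ρ²=51; F_rep = 27·(0,-4)/16² = (0.0000,-0.4219)
o4: d²=212 > ρ²=51 → inactive
F = F_att + ΣF_rep = (17.5000,7.2031)
Δp = p'−p = (1.7500,0.7203); α = Δx/Fx = (7/4) / (35/2) = 1/10
check: Δy/Fy = (461/640) / (461/64) = 1/10 ✓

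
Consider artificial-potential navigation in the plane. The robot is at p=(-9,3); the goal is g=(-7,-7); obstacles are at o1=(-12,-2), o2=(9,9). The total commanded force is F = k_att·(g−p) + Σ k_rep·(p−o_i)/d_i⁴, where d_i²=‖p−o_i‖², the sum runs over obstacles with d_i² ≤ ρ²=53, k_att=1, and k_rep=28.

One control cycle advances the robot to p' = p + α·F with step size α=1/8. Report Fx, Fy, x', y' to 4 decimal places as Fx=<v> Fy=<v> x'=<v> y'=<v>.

F_att = 1·(g−p) = 1·(2,-10) = (2.0000,-10.0000)
o1: d²=34 ≤ ρ²=53; F_rep = 28·(3,5)/34² = (0.0727,0.1211)
o2: d²=360 > ρ²=53 → inactive
F = F_att + ΣF_rep = (2.0727,-9.8789)
p' = p + 1/8·F = (-8.7409,1.7651)

Fx=2.0727 Fy=-9.8789 x'=-8.7409 y'=1.7651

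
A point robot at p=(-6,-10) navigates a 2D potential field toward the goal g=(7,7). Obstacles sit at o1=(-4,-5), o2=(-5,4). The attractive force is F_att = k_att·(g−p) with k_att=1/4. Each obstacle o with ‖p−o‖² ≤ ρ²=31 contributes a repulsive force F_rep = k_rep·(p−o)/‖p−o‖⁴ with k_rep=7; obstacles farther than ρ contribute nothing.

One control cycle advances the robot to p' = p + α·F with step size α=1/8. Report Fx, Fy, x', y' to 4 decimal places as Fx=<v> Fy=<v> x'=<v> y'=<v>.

Fx=3.2334 Fy=4.2084 x'=-5.5958 y'=-9.4740

F_att = 1/4·(g−p) = 1/4·(13,17) = (3.2500,4.2500)
o1: d²=29 ≤ ρ²=31; F_rep = 7·(-2,-5)/29² = (-0.0166,-0.0416)
o2: d²=197 > ρ²=31 → inactive
F = F_att + ΣF_rep = (3.2334,4.2084)
p' = p + 1/8·F = (-5.5958,-9.4740)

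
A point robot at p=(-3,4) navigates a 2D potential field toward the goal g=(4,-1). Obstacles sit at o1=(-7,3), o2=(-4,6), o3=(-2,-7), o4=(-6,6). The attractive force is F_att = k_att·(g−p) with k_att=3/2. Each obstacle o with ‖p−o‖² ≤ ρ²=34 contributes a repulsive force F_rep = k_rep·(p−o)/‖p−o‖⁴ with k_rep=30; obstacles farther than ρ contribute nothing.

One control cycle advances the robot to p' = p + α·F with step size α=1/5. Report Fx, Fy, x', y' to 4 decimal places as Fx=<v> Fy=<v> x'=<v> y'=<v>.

F_att = 3/2·(g−p) = 3/2·(7,-5) = (10.5000,-7.5000)
o1: d²=17 ≤ ρ²=34; F_rep = 30·(4,1)/17² = (0.4152,0.1038)
o2: d²=5 ≤ ρ²=34; F_rep = 30·(1,-2)/5² = (1.2000,-2.4000)
o3: d²=122 > ρ²=34 → inactive
o4: d²=13 ≤ ρ²=34; F_rep = 30·(3,-2)/13² = (0.5325,-0.3550)
F = F_att + ΣF_rep = (12.6478,-10.1512)
p' = p + 1/5·F = (-0.4704,1.9698)

Fx=12.6478 Fy=-10.1512 x'=-0.4704 y'=1.9698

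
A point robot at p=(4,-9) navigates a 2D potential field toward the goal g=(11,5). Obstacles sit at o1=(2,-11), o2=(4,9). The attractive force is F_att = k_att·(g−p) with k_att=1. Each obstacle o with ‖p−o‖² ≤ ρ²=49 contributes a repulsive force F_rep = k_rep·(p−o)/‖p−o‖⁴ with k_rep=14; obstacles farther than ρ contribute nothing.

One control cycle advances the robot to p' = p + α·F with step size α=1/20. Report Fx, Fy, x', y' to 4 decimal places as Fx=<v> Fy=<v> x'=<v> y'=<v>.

Fx=7.4375 Fy=14.4375 x'=4.3719 y'=-8.2781

F_att = 1·(g−p) = 1·(7,14) = (7.0000,14.0000)
o1: d²=8 ≤ ρ²=49; F_rep = 14·(2,2)/8² = (0.4375,0.4375)
o2: d²=324 > ρ²=49 → inactive
F = F_att + ΣF_rep = (7.4375,14.4375)
p' = p + 1/20·F = (4.3719,-8.2781)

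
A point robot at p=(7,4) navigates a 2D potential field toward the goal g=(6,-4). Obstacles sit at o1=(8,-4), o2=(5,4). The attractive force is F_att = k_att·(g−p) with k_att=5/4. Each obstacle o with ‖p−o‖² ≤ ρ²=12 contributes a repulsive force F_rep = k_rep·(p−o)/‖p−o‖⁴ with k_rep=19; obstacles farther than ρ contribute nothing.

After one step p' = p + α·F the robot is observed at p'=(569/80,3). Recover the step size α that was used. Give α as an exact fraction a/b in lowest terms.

α = 1/10

F_att = 5/4·(g−p) = 5/4·(-1,-8) = (-1.2500,-10.0000)
o1: d²=65 > ρ²=12 → inactive
o2: d²=4 ≤ ρ²=12; F_rep = 19·(2,0)/4² = (2.3750,0.0000)
F = F_att + ΣF_rep = (1.1250,-10.0000)
Δp = p'−p = (0.1125,-1.0000); α = Δx/Fx = (9/80) / (9/8) = 1/10
check: Δy/Fy = (-1) / (-10) = 1/10 ✓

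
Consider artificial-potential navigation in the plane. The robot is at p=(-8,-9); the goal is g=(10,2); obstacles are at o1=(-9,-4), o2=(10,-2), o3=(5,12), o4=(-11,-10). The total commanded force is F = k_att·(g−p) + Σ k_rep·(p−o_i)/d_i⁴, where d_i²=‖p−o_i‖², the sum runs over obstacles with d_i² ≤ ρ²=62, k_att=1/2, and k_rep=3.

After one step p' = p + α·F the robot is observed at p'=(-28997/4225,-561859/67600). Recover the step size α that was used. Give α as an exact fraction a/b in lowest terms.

F_att = 1/2·(g−p) = 1/2·(18,11) = (9.0000,5.5000)
o1: d²=26 ≤ ρ²=62; F_rep = 3·(1,-5)/26² = (0.0044,-0.0222)
o2: d²=373 > ρ²=62 → inactive
o3: d²=610 > ρ²=62 → inactive
o4: d²=10 ≤ ρ²=62; F_rep = 3·(3,1)/10² = (0.0900,0.0300)
F = F_att + ΣF_rep = (9.0944,5.5078)
Δp = p'−p = (1.1368,0.6885); α = Δx/Fx = (4803/4225) / (38424/4225) = 1/8
check: Δy/Fy = (46541/67600) / (46541/8450) = 1/8 ✓

α = 1/8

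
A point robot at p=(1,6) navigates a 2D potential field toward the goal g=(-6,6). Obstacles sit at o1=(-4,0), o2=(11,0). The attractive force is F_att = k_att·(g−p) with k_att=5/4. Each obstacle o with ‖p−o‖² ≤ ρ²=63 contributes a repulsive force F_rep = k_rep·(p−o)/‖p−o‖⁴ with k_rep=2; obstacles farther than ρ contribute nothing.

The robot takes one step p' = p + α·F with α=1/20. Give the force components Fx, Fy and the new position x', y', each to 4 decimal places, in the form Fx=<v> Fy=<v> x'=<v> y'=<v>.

F_att = 5/4·(g−p) = 5/4·(-7,0) = (-8.7500,0.0000)
o1: d²=61 ≤ ρ²=63; F_rep = 2·(5,6)/61² = (0.0027,0.0032)
o2: d²=136 > ρ²=63 → inactive
F = F_att + ΣF_rep = (-8.7473,0.0032)
p' = p + 1/20·F = (0.5626,6.0002)

Fx=-8.7473 Fy=0.0032 x'=0.5626 y'=6.0002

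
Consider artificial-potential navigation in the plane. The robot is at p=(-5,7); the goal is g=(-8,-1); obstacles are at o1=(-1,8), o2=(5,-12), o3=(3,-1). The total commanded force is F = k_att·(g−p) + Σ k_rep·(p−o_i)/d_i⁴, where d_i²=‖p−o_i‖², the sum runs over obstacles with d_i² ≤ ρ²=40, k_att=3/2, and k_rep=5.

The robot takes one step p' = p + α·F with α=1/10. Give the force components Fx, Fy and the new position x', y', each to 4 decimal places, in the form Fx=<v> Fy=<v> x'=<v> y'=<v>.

F_att = 3/2·(g−p) = 3/2·(-3,-8) = (-4.5000,-12.0000)
o1: d²=17 ≤ ρ²=40; F_rep = 5·(-4,-1)/17² = (-0.0692,-0.0173)
o2: d²=461 > ρ²=40 → inactive
o3: d²=128 > ρ²=40 → inactive
F = F_att + ΣF_rep = (-4.5692,-12.0173)
p' = p + 1/10·F = (-5.4569,5.7983)

Fx=-4.5692 Fy=-12.0173 x'=-5.4569 y'=5.7983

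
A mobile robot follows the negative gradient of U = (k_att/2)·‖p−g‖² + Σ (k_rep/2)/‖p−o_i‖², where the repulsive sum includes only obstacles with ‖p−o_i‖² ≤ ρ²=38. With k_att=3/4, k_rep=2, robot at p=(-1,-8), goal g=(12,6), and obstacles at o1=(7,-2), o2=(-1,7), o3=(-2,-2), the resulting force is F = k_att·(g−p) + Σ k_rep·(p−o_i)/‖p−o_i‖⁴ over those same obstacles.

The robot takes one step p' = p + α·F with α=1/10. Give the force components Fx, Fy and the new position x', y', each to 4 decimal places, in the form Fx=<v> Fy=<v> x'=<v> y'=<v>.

Fx=9.7515 Fy=10.4912 x'=-0.0249 y'=-6.9509

F_att = 3/4·(g−p) = 3/4·(13,14) = (9.7500,10.5000)
o1: d²=100 > ρ²=38 → inactive
o2: d²=225 > ρ²=38 → inactive
o3: d²=37 ≤ ρ²=38; F_rep = 2·(1,-6)/37² = (0.0015,-0.0088)
F = F_att + ΣF_rep = (9.7515,10.4912)
p' = p + 1/10·F = (-0.0249,-6.9509)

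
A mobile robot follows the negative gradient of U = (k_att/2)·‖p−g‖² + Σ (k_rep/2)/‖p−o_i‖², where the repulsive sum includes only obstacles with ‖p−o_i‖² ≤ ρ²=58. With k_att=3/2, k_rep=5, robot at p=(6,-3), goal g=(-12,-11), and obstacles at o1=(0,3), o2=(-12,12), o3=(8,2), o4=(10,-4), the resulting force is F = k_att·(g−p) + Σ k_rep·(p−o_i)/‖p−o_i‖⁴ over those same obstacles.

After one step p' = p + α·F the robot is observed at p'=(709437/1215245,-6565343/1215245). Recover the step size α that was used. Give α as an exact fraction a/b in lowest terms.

F_att = 3/2·(g−p) = 3/2·(-18,-8) = (-27.0000,-12.0000)
o1: d²=72 > ρ²=58 → inactive
o2: d²=549 > ρ²=58 → inactive
o3: d²=29 ≤ ρ²=58; F_rep = 5·(-2,-5)/29² = (-0.0119,-0.0297)
o4: d²=17 ≤ ρ²=58; F_rep = 5·(-4,1)/17² = (-0.0692,0.0173)
F = F_att + ΣF_rep = (-27.0811,-12.0124)
Δp = p'−p = (-5.4162,-2.4025); α = Δx/Fx = (-6582033/1215245) / (-6582033/243049) = 1/5
check: Δy/Fy = (-2919608/1215245) / (-2919608/243049) = 1/5 ✓

α = 1/5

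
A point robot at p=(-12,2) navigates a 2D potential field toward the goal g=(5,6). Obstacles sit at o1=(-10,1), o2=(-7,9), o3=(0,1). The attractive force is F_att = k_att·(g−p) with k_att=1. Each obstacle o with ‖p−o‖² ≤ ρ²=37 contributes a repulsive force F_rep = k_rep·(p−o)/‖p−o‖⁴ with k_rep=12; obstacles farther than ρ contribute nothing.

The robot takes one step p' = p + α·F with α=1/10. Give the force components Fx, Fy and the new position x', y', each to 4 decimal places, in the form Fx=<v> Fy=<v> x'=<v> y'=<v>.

F_att = 1·(g−p) = 1·(17,4) = (17.0000,4.0000)
o1: d²=5 ≤ ρ²=37; F_rep = 12·(-2,1)/5² = (-0.9600,0.4800)
o2: d²=74 > ρ²=37 → inactive
o3: d²=145 > ρ²=37 → inactive
F = F_att + ΣF_rep = (16.0400,4.4800)
p' = p + 1/10·F = (-10.3960,2.4480)

Fx=16.0400 Fy=4.4800 x'=-10.3960 y'=2.4480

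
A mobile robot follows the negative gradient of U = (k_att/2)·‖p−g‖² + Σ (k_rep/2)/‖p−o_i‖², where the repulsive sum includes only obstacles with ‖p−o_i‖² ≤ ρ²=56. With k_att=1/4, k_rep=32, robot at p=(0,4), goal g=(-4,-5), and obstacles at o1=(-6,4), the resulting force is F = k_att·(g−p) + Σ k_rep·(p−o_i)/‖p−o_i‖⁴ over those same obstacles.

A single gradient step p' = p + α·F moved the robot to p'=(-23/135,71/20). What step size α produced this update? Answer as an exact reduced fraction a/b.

α = 1/5

F_att = 1/4·(g−p) = 1/4·(-4,-9) = (-1.0000,-2.2500)
o1: d²=36 ≤ ρ²=56; F_rep = 32·(6,0)/36² = (0.1481,0.0000)
F = F_att + ΣF_rep = (-0.8519,-2.2500)
Δp = p'−p = (-0.1704,-0.4500); α = Δx/Fx = (-23/135) / (-23/27) = 1/5
check: Δy/Fy = (-9/20) / (-9/4) = 1/5 ✓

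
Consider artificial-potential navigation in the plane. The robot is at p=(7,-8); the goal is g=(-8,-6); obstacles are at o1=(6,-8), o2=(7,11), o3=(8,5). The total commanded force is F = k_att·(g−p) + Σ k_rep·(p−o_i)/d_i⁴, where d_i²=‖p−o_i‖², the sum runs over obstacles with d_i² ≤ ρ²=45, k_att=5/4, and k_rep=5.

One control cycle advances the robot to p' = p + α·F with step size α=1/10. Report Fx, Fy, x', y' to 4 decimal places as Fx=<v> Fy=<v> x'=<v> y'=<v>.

Fx=-13.7500 Fy=2.5000 x'=5.6250 y'=-7.7500

F_att = 5/4·(g−p) = 5/4·(-15,2) = (-18.7500,2.5000)
o1: d²=1 ≤ ρ²=45; F_rep = 5·(1,0)/1² = (5.0000,0.0000)
o2: d²=361 > ρ²=45 → inactive
o3: d²=170 > ρ²=45 → inactive
F = F_att + ΣF_rep = (-13.7500,2.5000)
p' = p + 1/10·F = (5.6250,-7.7500)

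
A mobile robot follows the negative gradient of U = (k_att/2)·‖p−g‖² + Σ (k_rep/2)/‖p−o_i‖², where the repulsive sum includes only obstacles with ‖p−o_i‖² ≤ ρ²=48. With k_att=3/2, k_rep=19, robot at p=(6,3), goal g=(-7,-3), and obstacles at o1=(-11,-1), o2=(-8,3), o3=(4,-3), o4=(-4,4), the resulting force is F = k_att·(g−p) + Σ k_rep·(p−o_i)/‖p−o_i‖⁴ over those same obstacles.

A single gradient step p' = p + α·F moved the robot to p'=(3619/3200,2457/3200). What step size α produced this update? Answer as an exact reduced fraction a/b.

α = 1/4

F_att = 3/2·(g−p) = 3/2·(-13,-6) = (-19.5000,-9.0000)
o1: d²=305 > ρ²=48 → inactive
o2: d²=196 > ρ²=48 → inactive
o3: d²=40 ≤ ρ²=48; F_rep = 19·(2,6)/40² = (0.0238,0.0712)
o4: d²=101 > ρ²=48 → inactive
F = F_att + ΣF_rep = (-19.4763,-8.9288)
Δp = p'−p = (-4.8691,-2.2322); α = Δx/Fx = (-15581/3200) / (-15581/800) = 1/4
check: Δy/Fy = (-7143/3200) / (-7143/800) = 1/4 ✓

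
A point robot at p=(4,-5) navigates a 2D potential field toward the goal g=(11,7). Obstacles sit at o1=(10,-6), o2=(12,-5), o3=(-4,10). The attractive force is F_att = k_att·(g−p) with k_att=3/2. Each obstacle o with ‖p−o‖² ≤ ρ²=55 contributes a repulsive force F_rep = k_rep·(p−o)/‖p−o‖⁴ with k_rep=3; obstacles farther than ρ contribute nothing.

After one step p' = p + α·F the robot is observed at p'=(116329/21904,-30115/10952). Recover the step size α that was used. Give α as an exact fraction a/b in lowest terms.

F_att = 3/2·(g−p) = 3/2·(7,12) = (10.5000,18.0000)
o1: d²=37 ≤ ρ²=55; F_rep = 3·(-6,1)/37² = (-0.0131,0.0022)
o2: d²=64 > ρ²=55 → inactive
o3: d²=289 > ρ²=55 → inactive
F = F_att + ΣF_rep = (10.4869,18.0022)
Δp = p'−p = (1.3109,2.2503); α = Δx/Fx = (28713/21904) / (28713/2738) = 1/8
check: Δy/Fy = (24645/10952) / (24645/1369) = 1/8 ✓

α = 1/8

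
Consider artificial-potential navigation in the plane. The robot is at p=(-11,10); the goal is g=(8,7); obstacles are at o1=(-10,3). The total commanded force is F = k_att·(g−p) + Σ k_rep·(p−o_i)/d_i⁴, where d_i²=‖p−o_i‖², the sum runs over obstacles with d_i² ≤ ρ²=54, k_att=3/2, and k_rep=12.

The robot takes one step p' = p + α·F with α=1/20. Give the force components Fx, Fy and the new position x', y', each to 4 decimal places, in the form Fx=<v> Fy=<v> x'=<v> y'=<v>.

Fx=28.4952 Fy=-4.4664 x'=-9.5752 y'=9.7767

F_att = 3/2·(g−p) = 3/2·(19,-3) = (28.5000,-4.5000)
o1: d²=50 ≤ ρ²=54; F_rep = 12·(-1,7)/50² = (-0.0048,0.0336)
F = F_att + ΣF_rep = (28.4952,-4.4664)
p' = p + 1/20·F = (-9.5752,9.7767)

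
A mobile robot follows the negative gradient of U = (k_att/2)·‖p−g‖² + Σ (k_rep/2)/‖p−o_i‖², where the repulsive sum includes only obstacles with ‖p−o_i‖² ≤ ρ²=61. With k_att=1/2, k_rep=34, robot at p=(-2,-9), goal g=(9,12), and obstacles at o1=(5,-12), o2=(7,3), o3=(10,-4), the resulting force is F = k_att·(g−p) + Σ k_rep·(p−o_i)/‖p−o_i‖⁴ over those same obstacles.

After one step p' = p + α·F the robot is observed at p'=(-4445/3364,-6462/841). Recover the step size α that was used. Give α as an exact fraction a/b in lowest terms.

α = 1/8

F_att = 1/2·(g−p) = 1/2·(11,21) = (5.5000,10.5000)
o1: d²=58 ≤ ρ²=61; F_rep = 34·(-7,3)/58² = (-0.0707,0.0303)
o2: d²=225 > ρ²=61 → inactive
o3: d²=169 > ρ²=61 → inactive
F = F_att + ΣF_rep = (5.4293,10.5303)
Δp = p'−p = (0.6787,1.3163); α = Δx/Fx = (2283/3364) / (4566/841) = 1/8
check: Δy/Fy = (1107/841) / (8856/841) = 1/8 ✓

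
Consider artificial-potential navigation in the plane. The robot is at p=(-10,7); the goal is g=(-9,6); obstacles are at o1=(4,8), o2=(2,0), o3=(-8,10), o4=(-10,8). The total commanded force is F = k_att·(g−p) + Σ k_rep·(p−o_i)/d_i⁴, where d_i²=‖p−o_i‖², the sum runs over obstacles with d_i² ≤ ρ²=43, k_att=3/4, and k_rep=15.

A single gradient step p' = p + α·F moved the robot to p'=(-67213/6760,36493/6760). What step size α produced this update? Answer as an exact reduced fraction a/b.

F_att = 3/4·(g−p) = 3/4·(1,-1) = (0.7500,-0.7500)
o1: d²=197 > ρ²=43 → inactive
o2: d²=193 > ρ²=43 → inactive
o3: d²=13 ≤ ρ²=43; F_rep = 15·(-2,-3)/13² = (-0.1775,-0.2663)
o4: d²=1 ≤ ρ²=43; F_rep = 15·(0,-1)/1² = (0.0000,-15.0000)
F = F_att + ΣF_rep = (0.5725,-16.0163)
Δp = p'−p = (0.0572,-1.6016); α = Δx/Fx = (387/6760) / (387/676) = 1/10
check: Δy/Fy = (-10827/6760) / (-10827/676) = 1/10 ✓

α = 1/10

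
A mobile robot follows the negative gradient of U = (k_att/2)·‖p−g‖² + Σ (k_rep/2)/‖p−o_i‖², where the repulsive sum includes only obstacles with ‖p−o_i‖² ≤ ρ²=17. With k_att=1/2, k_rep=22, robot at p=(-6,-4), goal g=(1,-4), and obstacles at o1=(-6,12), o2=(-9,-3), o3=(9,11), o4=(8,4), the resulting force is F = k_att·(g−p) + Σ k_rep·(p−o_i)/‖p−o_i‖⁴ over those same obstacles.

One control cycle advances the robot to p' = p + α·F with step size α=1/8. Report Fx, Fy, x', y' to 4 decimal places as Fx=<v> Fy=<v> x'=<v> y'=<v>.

Fx=4.1600 Fy=-0.2200 x'=-5.4800 y'=-4.0275

F_att = 1/2·(g−p) = 1/2·(7,0) = (3.5000,0.0000)
o1: d²=256 > ρ²=17 → inactive
o2: d²=10 ≤ ρ²=17; F_rep = 22·(3,-1)/10² = (0.6600,-0.2200)
o3: d²=450 > ρ²=17 → inactive
o4: d²=260 > ρ²=17 → inactive
F = F_att + ΣF_rep = (4.1600,-0.2200)
p' = p + 1/8·F = (-5.4800,-4.0275)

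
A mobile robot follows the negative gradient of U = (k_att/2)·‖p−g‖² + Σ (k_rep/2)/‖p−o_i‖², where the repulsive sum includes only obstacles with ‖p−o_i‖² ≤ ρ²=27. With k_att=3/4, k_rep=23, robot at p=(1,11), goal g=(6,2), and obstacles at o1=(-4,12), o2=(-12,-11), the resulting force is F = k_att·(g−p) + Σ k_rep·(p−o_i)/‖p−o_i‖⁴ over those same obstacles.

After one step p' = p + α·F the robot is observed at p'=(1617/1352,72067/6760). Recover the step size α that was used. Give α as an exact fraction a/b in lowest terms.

α = 1/20

F_att = 3/4·(g−p) = 3/4·(5,-9) = (3.7500,-6.7500)
o1: d²=26 ≤ ρ²=27; F_rep = 23·(5,-1)/26² = (0.1701,-0.0340)
o2: d²=653 > ρ²=27 → inactive
F = F_att + ΣF_rep = (3.9201,-6.7840)
Δp = p'−p = (0.1960,-0.3392); α = Δx/Fx = (265/1352) / (1325/338) = 1/20
check: Δy/Fy = (-2293/6760) / (-2293/338) = 1/20 ✓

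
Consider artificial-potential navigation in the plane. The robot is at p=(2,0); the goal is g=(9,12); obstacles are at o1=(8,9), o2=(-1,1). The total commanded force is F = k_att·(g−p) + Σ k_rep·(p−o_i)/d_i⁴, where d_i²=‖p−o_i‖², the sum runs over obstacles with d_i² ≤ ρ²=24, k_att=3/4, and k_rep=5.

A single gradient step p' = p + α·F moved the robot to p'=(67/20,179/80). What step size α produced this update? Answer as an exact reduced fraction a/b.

F_att = 3/4·(g−p) = 3/4·(7,12) = (5.2500,9.0000)
o1: d²=117 > ρ²=24 → inactive
o2: d²=10 ≤ ρ²=24; F_rep = 5·(3,-1)/10² = (0.1500,-0.0500)
F = F_att + ΣF_rep = (5.4000,8.9500)
Δp = p'−p = (1.3500,2.2375); α = Δx/Fx = (27/20) / (27/5) = 1/4
check: Δy/Fy = (179/80) / (179/20) = 1/4 ✓

α = 1/4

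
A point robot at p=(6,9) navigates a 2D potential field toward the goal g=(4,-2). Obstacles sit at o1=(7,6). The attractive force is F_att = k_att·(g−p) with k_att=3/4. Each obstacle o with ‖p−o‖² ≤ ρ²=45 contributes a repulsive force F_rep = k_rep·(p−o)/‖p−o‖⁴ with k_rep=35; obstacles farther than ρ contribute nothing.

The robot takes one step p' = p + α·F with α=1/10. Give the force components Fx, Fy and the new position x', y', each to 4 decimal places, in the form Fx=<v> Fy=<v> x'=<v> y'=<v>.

Fx=-1.8500 Fy=-7.2000 x'=5.8150 y'=8.2800

F_att = 3/4·(g−p) = 3/4·(-2,-11) = (-1.5000,-8.2500)
o1: d²=10 ≤ ρ²=45; F_rep = 35·(-1,3)/10² = (-0.3500,1.0500)
F = F_att + ΣF_rep = (-1.8500,-7.2000)
p' = p + 1/10·F = (5.8150,8.2800)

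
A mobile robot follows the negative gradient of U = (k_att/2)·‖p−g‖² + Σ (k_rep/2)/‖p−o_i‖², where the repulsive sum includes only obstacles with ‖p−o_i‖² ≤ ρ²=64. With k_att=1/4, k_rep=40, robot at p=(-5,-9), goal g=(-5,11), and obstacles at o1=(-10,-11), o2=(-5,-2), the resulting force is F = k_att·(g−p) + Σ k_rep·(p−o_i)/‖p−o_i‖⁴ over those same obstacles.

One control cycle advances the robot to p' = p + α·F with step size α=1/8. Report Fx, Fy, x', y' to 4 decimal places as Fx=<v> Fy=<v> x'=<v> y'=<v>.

Fx=0.2378 Fy=4.9785 x'=-4.9703 y'=-8.3777

F_att = 1/4·(g−p) = 1/4·(0,20) = (0.0000,5.0000)
o1: d²=29 ≤ ρ²=64; F_rep = 40·(5,2)/29² = (0.2378,0.0951)
o2: d²=49 ≤ ρ²=64; F_rep = 40·(0,-7)/49² = (0.0000,-0.1166)
F = F_att + ΣF_rep = (0.2378,4.9785)
p' = p + 1/8·F = (-4.9703,-8.3777)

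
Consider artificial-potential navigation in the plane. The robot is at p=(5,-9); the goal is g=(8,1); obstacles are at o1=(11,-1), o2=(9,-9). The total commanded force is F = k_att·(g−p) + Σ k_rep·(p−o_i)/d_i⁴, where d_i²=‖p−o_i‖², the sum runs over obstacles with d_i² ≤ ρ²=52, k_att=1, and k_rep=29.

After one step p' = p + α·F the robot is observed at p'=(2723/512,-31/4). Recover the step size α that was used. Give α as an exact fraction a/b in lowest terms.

F_att = 1·(g−p) = 1·(3,10) = (3.0000,10.0000)
o1: d²=100 > ρ²=52 → inactive
o2: d²=16 ≤ ρ²=52; F_rep = 29·(-4,0)/16² = (-0.4531,0.0000)
F = F_att + ΣF_rep = (2.5469,10.0000)
Δp = p'−p = (0.3184,1.2500); α = Δx/Fx = (163/512) / (163/64) = 1/8
check: Δy/Fy = (5/4) / (10) = 1/8 ✓

α = 1/8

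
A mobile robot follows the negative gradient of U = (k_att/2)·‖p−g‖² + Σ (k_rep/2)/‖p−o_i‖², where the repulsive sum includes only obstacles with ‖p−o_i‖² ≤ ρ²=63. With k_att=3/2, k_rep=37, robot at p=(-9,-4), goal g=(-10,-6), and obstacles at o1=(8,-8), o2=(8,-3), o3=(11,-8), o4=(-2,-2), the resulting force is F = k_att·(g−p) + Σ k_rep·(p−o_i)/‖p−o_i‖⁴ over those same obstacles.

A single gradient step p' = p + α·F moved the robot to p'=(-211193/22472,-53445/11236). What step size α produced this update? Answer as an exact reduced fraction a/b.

α = 1/4

F_att = 3/2·(g−p) = 3/2·(-1,-2) = (-1.5000,-3.0000)
o1: d²=305 > ρ²=63 → inactive
o2: d²=290 > ρ²=63 → inactive
o3: d²=416 > ρ²=63 → inactive
o4: d²=53 ≤ ρ²=63; F_rep = 37·(-7,-2)/53² = (-0.0922,-0.0263)
F = F_att + ΣF_rep = (-1.5922,-3.0263)
Δp = p'−p = (-0.3981,-0.7566); α = Δx/Fx = (-8945/22472) / (-8945/5618) = 1/4
check: Δy/Fy = (-8501/11236) / (-8501/2809) = 1/4 ✓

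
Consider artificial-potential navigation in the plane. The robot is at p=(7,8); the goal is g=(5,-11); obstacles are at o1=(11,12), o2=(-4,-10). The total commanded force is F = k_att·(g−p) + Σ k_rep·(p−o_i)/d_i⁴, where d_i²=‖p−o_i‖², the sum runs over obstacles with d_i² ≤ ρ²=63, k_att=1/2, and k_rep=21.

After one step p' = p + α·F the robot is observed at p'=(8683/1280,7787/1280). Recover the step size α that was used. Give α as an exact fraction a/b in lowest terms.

F_att = 1/2·(g−p) = 1/2·(-2,-19) = (-1.0000,-9.5000)
o1: d²=32 ≤ ρ²=63; F_rep = 21·(-4,-4)/32² = (-0.0820,-0.0820)
o2: d²=445 > ρ²=63 → inactive
F = F_att + ΣF_rep = (-1.0820,-9.5820)
Δp = p'−p = (-0.2164,-1.9164); α = Δx/Fx = (-277/1280) / (-277/256) = 1/5
check: Δy/Fy = (-2453/1280) / (-2453/256) = 1/5 ✓

α = 1/5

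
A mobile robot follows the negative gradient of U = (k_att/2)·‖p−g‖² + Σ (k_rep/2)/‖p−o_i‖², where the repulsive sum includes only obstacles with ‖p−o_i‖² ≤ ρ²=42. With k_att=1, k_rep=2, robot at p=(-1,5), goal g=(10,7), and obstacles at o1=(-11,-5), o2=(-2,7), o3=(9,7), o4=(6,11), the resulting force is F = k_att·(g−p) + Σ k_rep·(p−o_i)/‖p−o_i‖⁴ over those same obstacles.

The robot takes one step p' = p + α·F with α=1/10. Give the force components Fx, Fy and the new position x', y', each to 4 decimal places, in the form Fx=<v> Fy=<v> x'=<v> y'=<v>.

F_att = 1·(g−p) = 1·(11,2) = (11.0000,2.0000)
o1: d²=200 > ρ²=42 → inactive
o2: d²=5 ≤ ρ²=42; F_rep = 2·(1,-2)/5² = (0.0800,-0.1600)
o3: d²=104 > ρ²=42 → inactive
o4: d²=85 > ρ²=42 → inactive
F = F_att + ΣF_rep = (11.0800,1.8400)
p' = p + 1/10·F = (0.1080,5.1840)

Fx=11.0800 Fy=1.8400 x'=0.1080 y'=5.1840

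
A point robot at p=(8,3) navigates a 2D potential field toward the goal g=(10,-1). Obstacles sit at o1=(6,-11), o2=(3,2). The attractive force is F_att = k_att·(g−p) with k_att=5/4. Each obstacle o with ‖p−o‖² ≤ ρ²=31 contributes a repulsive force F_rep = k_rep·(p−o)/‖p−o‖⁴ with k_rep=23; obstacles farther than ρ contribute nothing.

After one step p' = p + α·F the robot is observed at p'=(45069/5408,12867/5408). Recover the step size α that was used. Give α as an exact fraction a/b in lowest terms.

α = 1/8

F_att = 5/4·(g−p) = 5/4·(2,-4) = (2.5000,-5.0000)
o1: d²=200 > ρ²=31 → inactive
o2: d²=26 ≤ ρ²=31; F_rep = 23·(5,1)/26² = (0.1701,0.0340)
F = F_att + ΣF_rep = (2.6701,-4.9660)
Δp = p'−p = (0.3338,-0.6207); α = Δx/Fx = (1805/5408) / (1805/676) = 1/8
check: Δy/Fy = (-3357/5408) / (-3357/676) = 1/8 ✓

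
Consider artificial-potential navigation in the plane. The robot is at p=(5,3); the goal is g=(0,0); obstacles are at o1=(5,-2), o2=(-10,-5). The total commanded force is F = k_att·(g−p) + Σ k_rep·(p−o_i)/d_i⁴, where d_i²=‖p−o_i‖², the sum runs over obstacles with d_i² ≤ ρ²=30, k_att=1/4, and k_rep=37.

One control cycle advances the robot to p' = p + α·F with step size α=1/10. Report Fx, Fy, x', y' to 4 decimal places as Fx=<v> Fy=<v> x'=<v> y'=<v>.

Fx=-1.2500 Fy=-0.4540 x'=4.8750 y'=2.9546

F_att = 1/4·(g−p) = 1/4·(-5,-3) = (-1.2500,-0.7500)
o1: d²=25 ≤ ρ²=30; F_rep = 37·(0,5)/25² = (0.0000,0.2960)
o2: d²=289 > ρ²=30 → inactive
F = F_att + ΣF_rep = (-1.2500,-0.4540)
p' = p + 1/10·F = (4.8750,2.9546)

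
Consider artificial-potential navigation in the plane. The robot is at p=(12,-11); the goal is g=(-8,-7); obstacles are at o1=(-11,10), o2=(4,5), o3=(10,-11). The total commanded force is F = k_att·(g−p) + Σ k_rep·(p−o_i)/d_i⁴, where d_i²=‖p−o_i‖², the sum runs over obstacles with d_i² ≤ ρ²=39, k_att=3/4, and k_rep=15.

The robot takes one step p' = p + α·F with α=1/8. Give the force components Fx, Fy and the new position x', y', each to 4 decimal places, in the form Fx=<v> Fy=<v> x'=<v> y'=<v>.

F_att = 3/4·(g−p) = 3/4·(-20,4) = (-15.0000,3.0000)
o1: d²=970 > ρ²=39 → inactive
o2: d²=320 > ρ²=39 → inactive
o3: d²=4 ≤ ρ²=39; F_rep = 15·(2,0)/4² = (1.8750,0.0000)
F = F_att + ΣF_rep = (-13.1250,3.0000)
p' = p + 1/8·F = (10.3594,-10.6250)

Fx=-13.1250 Fy=3.0000 x'=10.3594 y'=-10.6250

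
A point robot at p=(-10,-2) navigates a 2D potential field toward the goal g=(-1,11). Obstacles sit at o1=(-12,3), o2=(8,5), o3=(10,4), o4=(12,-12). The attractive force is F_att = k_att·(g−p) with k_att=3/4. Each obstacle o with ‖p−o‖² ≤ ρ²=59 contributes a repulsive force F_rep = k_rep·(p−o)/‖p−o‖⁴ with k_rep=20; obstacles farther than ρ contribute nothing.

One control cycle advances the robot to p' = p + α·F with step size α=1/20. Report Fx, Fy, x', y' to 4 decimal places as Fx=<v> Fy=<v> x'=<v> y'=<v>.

F_att = 3/4·(g−p) = 3/4·(9,13) = (6.7500,9.7500)
o1: d²=29 ≤ ρ²=59; F_rep = 20·(2,-5)/29² = (0.0476,-0.1189)
o2: d²=373 > ρ²=59 → inactive
o3: d²=436 > ρ²=59 → inactive
o4: d²=584 > ρ²=59 → inactive
F = F_att + ΣF_rep = (6.7976,9.6311)
p' = p + 1/20·F = (-9.6601,-1.5184)

Fx=6.7976 Fy=9.6311 x'=-9.6601 y'=-1.5184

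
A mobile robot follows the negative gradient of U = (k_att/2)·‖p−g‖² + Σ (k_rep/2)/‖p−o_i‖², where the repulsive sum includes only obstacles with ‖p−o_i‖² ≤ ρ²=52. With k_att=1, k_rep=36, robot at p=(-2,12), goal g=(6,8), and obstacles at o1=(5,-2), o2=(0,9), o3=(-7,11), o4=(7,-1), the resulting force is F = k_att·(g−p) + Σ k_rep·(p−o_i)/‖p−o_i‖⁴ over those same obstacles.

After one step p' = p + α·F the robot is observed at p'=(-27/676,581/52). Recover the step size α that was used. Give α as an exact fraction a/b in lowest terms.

F_att = 1·(g−p) = 1·(8,-4) = (8.0000,-4.0000)
o1: d²=245 > ρ²=52 → inactive
o2: d²=13 ≤ ρ²=52; F_rep = 36·(-2,3)/13² = (-0.4260,0.6391)
o3: d²=26 ≤ ρ²=52; F_rep = 36·(5,1)/26² = (0.2663,0.0533)
o4: d²=250 > ρ²=52 → inactive
F = F_att + ΣF_rep = (7.8402,-3.3077)
Δp = p'−p = (1.9601,-0.8269); α = Δx/Fx = (1325/676) / (1325/169) = 1/4
check: Δy/Fy = (-43/52) / (-43/13) = 1/4 ✓

α = 1/4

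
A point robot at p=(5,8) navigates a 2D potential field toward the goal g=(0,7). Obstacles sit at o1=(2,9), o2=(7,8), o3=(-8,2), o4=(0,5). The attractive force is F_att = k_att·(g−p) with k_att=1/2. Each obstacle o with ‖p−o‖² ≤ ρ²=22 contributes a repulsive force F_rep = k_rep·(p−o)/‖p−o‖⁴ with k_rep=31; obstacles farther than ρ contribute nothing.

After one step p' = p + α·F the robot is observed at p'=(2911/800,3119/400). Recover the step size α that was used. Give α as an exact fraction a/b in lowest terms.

α = 1/4

F_att = 1/2·(g−p) = 1/2·(-5,-1) = (-2.5000,-0.5000)
o1: d²=10 ≤ ρ²=22; F_rep = 31·(3,-1)/10² = (0.9300,-0.3100)
o2: d²=4 ≤ ρ²=22; F_rep = 31·(-2,0)/4² = (-3.8750,0.0000)
o3: d²=205 > ρ²=22 → inactive
o4: d²=34 > ρ²=22 → inactive
F = F_att + ΣF_rep = (-5.4450,-0.8100)
Δp = p'−p = (-1.3613,-0.2025); α = Δx/Fx = (-1089/800) / (-1089/200) = 1/4
check: Δy/Fy = (-81/400) / (-81/100) = 1/4 ✓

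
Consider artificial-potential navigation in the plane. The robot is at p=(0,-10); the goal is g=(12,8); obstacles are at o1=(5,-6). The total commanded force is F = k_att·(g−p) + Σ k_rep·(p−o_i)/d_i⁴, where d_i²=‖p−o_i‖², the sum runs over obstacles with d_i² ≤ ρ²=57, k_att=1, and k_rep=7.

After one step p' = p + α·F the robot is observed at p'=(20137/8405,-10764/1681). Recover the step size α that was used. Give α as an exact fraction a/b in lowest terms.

F_att = 1·(g−p) = 1·(12,18) = (12.0000,18.0000)
o1: d²=41 ≤ ρ²=57; F_rep = 7·(-5,-4)/41² = (-0.0208,-0.0167)
F = F_att + ΣF_rep = (11.9792,17.9833)
Δp = p'−p = (2.3958,3.5967); α = Δx/Fx = (20137/8405) / (20137/1681) = 1/5
check: Δy/Fy = (6046/1681) / (30230/1681) = 1/5 ✓

α = 1/5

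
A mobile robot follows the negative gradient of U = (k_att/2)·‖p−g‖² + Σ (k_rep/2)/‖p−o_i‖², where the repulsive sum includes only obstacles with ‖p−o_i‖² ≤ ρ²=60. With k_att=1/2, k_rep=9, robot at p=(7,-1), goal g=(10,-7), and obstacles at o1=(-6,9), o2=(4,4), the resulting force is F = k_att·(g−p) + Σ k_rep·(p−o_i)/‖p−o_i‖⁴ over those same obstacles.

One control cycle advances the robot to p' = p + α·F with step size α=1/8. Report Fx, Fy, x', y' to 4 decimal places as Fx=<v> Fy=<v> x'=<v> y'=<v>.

F_att = 1/2·(g−p) = 1/2·(3,-6) = (1.5000,-3.0000)
o1: d²=269 > ρ²=60 → inactive
o2: d²=34 ≤ ρ²=60; F_rep = 9·(3,-5)/34² = (0.0234,-0.0389)
F = F_att + ΣF_rep = (1.5234,-3.0389)
p' = p + 1/8·F = (7.1904,-1.3799)

Fx=1.5234 Fy=-3.0389 x'=7.1904 y'=-1.3799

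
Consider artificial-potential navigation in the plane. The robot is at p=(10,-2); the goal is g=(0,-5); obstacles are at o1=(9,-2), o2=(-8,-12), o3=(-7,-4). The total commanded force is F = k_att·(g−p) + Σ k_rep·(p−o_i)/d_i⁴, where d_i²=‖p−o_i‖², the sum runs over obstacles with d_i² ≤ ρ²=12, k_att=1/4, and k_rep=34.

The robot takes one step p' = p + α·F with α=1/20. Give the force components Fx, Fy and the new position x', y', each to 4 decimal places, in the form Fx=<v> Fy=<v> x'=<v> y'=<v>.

Fx=31.5000 Fy=-0.7500 x'=11.5750 y'=-2.0375

F_att = 1/4·(g−p) = 1/4·(-10,-3) = (-2.5000,-0.7500)
o1: d²=1 ≤ ρ²=12; F_rep = 34·(1,0)/1² = (34.0000,0.0000)
o2: d²=424 > ρ²=12 → inactive
o3: d²=293 > ρ²=12 → inactive
F = F_att + ΣF_rep = (31.5000,-0.7500)
p' = p + 1/20·F = (11.5750,-2.0375)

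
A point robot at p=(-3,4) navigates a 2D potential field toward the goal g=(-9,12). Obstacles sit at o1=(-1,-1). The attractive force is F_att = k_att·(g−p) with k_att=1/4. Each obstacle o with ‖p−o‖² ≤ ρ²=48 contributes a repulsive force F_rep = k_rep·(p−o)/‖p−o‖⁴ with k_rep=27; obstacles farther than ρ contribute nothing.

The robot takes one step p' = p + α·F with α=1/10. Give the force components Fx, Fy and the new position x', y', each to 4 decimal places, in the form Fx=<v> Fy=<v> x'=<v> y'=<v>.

Fx=-1.5642 Fy=2.1605 x'=-3.1564 y'=4.2161

F_att = 1/4·(g−p) = 1/4·(-6,8) = (-1.5000,2.0000)
o1: d²=29 ≤ ρ²=48; F_rep = 27·(-2,5)/29² = (-0.0642,0.1605)
F = F_att + ΣF_rep = (-1.5642,2.1605)
p' = p + 1/10·F = (-3.1564,4.2161)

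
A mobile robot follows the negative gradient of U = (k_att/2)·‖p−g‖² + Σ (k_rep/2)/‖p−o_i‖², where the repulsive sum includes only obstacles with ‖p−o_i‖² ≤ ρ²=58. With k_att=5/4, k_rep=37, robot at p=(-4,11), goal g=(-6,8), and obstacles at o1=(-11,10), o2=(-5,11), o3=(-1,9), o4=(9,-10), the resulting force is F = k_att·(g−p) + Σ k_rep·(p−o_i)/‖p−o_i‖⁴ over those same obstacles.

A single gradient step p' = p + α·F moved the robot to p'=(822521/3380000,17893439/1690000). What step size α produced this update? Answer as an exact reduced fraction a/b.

F_att = 5/4·(g−p) = 5/4·(-2,-3) = (-2.5000,-3.7500)
o1: d²=50 ≤ ρ²=58; F_rep = 37·(7,1)/50² = (0.1036,0.0148)
o2: d²=1 ≤ ρ²=58; F_rep = 37·(1,0)/1² = (37.0000,0.0000)
o3: d²=13 ≤ ρ²=58; F_rep = 37·(-3,2)/13² = (-0.6568,0.4379)
o4: d²=610 > ρ²=58 → inactive
F = F_att + ΣF_rep = (33.9468,-3.2973)
Δp = p'−p = (4.2433,-0.4122); α = Δx/Fx = (14342521/3380000) / (14342521/422500) = 1/8
check: Δy/Fy = (-696561/1690000) / (-696561/211250) = 1/8 ✓

α = 1/8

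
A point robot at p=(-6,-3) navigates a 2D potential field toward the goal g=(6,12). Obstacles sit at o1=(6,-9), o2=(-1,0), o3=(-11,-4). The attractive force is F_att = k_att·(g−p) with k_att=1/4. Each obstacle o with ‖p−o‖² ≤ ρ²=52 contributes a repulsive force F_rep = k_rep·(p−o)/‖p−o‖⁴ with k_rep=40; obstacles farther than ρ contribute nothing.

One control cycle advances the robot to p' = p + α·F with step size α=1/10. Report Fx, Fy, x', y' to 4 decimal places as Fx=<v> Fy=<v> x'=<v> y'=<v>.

F_att = 1/4·(g−p) = 1/4·(12,15) = (3.0000,3.7500)
o1: d²=180 > ρ²=52 → inactive
o2: d²=34 ≤ ρ²=52; F_rep = 40·(-5,-3)/34² = (-0.1730,-0.1038)
o3: d²=26 ≤ ρ²=52; F_rep = 40·(5,1)/26² = (0.2959,0.0592)
F = F_att + ΣF_rep = (3.1228,3.7054)
p' = p + 1/10·F = (-5.6877,-2.6295)

Fx=3.1228 Fy=3.7054 x'=-5.6877 y'=-2.6295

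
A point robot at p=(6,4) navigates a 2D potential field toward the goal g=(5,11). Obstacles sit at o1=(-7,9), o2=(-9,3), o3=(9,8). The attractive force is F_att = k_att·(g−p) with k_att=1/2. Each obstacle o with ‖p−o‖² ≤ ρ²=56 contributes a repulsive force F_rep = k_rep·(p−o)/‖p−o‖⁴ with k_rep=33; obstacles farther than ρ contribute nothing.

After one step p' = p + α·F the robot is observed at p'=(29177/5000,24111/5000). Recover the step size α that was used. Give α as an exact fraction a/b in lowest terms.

F_att = 1/2·(g−p) = 1/2·(-1,7) = (-0.5000,3.5000)
o1: d²=194 > ρ²=56 → inactive
o2: d²=226 > ρ²=56 → inactive
o3: d²=25 ≤ ρ²=56; F_rep = 33·(-3,-4)/25² = (-0.1584,-0.2112)
F = F_att + ΣF_rep = (-0.6584,3.2888)
Δp = p'−p = (-0.1646,0.8222); α = Δx/Fx = (-823/5000) / (-823/1250) = 1/4
check: Δy/Fy = (4111/5000) / (4111/1250) = 1/4 ✓

α = 1/4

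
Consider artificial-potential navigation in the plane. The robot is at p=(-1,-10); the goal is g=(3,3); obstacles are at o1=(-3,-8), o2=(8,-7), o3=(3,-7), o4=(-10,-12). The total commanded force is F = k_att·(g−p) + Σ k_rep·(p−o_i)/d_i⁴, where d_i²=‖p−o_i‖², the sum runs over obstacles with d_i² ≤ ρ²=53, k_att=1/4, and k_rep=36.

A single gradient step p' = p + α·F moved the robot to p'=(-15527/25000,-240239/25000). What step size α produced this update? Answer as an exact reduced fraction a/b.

F_att = 1/4·(g−p) = 1/4·(4,13) = (1.0000,3.2500)
o1: d²=8 ≤ ρ²=53; F_rep = 36·(2,-2)/8² = (1.1250,-1.1250)
o2: d²=90 > ρ²=53 → inactive
o3: d²=25 ≤ ρ²=53; F_rep = 36·(-4,-3)/25² = (-0.2304,-0.1728)
o4: d²=85 > ρ²=53 → inactive
F = F_att + ΣF_rep = (1.8946,1.9522)
Δp = p'−p = (0.3789,0.3904); α = Δx/Fx = (9473/25000) / (9473/5000) = 1/5
check: Δy/Fy = (9761/25000) / (9761/5000) = 1/5 ✓

α = 1/5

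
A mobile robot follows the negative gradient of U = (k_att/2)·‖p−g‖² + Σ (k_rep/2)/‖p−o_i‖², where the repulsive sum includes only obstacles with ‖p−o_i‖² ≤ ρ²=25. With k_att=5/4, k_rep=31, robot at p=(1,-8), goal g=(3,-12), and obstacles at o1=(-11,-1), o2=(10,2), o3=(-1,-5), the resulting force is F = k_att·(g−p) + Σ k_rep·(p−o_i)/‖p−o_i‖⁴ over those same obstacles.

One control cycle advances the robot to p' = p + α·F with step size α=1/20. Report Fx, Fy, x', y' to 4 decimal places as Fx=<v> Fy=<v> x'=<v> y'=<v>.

F_att = 5/4·(g−p) = 5/4·(2,-4) = (2.5000,-5.0000)
o1: d²=193 > ρ²=25 → inactive
o2: d²=181 > ρ²=25 → inactive
o3: d²=13 ≤ ρ²=25; F_rep = 31·(2,-3)/13² = (0.3669,-0.5503)
F = F_att + ΣF_rep = (2.8669,-5.5503)
p' = p + 1/20·F = (1.1433,-8.2775)

Fx=2.8669 Fy=-5.5503 x'=1.1433 y'=-8.2775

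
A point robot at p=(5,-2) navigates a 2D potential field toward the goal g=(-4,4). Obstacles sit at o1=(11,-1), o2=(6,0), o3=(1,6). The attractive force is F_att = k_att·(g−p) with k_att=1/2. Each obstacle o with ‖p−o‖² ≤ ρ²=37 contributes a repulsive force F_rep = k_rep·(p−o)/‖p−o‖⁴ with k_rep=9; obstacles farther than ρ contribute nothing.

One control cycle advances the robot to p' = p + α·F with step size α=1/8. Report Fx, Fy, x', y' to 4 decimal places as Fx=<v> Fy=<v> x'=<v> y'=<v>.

Fx=-4.8994 Fy=2.2734 x'=4.3876 y'=-1.7158

F_att = 1/2·(g−p) = 1/2·(-9,6) = (-4.5000,3.0000)
o1: d²=37 ≤ ρ²=37; F_rep = 9·(-6,-1)/37² = (-0.0394,-0.0066)
o2: d²=5 ≤ ρ²=37; F_rep = 9·(-1,-2)/5² = (-0.3600,-0.7200)
o3: d²=80 > ρ²=37 → inactive
F = F_att + ΣF_rep = (-4.8994,2.2734)
p' = p + 1/8·F = (4.3876,-1.7158)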